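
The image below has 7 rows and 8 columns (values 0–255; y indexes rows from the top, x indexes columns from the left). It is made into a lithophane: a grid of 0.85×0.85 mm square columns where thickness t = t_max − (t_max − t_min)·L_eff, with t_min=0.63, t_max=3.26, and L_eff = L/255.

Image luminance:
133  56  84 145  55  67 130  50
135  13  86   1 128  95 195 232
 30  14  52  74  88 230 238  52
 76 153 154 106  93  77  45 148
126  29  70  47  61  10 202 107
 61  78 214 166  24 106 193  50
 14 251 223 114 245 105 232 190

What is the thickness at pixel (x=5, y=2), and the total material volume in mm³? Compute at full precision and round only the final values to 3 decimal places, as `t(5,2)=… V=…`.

span = t_max - t_min = 3.26 - 0.63 = 2.630
L(5,2) = 230, L_eff = 230/255 = 0.901961
t(5,2) = 3.26 - 2.630·0.901961 = 0.888
Σt over all 7·8 pixels = 1012347/8500 ≈ 119.0996471
V = pitch²·Σt = 0.85²·1012347/8500 = 86.049

t(5,2)=0.888 V=86.049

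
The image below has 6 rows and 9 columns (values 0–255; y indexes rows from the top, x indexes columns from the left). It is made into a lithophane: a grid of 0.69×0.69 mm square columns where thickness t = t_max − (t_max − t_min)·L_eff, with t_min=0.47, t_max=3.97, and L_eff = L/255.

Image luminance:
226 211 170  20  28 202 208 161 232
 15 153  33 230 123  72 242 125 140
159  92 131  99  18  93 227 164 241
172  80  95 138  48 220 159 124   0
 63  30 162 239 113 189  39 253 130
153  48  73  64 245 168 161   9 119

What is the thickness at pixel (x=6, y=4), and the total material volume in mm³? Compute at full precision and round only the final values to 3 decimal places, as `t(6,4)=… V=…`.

t(6,4)=3.435 V=55.611

span = t_max - t_min = 3.97 - 0.47 = 3.500
L(6,4) = 39, L_eff = 39/255 = 0.152941
t(6,4) = 3.97 - 3.500·0.152941 = 3.435
Σt over all 6·9 pixels = 148927/1275 ≈ 116.8054902
V = pitch²·Σt = 0.69²·148927/1275 = 55.611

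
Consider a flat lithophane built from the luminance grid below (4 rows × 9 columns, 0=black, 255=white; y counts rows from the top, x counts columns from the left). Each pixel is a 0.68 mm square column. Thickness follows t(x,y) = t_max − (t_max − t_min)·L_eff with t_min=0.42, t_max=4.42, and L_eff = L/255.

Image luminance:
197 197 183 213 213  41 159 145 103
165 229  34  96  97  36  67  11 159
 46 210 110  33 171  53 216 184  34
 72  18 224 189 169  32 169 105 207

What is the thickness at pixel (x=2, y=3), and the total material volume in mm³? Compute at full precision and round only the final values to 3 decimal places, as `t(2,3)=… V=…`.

span = t_max - t_min = 4.42 - 0.42 = 4.000
L(2,3) = 224, L_eff = 224/255 = 0.878431
t(2,3) = 4.42 - 4.000·0.878431 = 0.906
Σt over all 4·9 pixels = 37046/425 ≈ 87.1670588
V = pitch²·Σt = 0.68²·37046/425 = 40.306

t(2,3)=0.906 V=40.306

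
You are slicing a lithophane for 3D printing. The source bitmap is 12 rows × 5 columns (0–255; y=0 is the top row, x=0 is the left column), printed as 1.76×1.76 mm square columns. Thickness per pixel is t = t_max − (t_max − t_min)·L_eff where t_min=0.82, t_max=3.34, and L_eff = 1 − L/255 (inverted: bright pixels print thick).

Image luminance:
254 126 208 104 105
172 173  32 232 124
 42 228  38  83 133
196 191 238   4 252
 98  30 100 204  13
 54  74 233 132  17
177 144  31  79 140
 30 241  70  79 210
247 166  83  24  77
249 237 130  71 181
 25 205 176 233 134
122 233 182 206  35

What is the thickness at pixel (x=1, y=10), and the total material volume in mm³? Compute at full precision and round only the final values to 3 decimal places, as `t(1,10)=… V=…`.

t(1,10)=2.846 V=400.570

span = t_max - t_min = 3.34 - 0.82 = 2.520
L(1,10) = 205, L_eff = 1 - 205/255 = 0.196078 (inverted)
t(1,10) = 3.34 - 2.520·0.196078 = 2.846
Σt over all 12·5 pixels = 274797/2125 ≈ 129.3162353
V = pitch²·Σt = 1.76²·274797/2125 = 400.570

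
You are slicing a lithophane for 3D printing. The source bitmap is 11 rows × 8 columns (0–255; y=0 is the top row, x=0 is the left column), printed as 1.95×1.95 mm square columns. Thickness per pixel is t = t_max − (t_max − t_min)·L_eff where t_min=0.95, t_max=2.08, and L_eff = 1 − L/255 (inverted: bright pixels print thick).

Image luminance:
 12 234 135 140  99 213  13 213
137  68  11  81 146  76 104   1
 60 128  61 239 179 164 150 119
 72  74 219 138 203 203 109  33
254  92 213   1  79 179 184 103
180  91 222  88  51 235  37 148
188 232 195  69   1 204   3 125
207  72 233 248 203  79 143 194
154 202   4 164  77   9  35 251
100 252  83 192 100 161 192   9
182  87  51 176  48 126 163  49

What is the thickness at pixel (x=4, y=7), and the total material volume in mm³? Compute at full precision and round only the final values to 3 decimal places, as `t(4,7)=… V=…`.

t(4,7)=1.850 V=507.522

span = t_max - t_min = 2.08 - 0.95 = 1.130
L(4,7) = 203, L_eff = 1 - 203/255 = 0.203922 (inverted)
t(4,7) = 2.08 - 1.130·0.203922 = 1.850
Σt over all 11·8 pixels = 100103/750 ≈ 133.4706667
V = pitch²·Σt = 1.95²·100103/750 = 507.522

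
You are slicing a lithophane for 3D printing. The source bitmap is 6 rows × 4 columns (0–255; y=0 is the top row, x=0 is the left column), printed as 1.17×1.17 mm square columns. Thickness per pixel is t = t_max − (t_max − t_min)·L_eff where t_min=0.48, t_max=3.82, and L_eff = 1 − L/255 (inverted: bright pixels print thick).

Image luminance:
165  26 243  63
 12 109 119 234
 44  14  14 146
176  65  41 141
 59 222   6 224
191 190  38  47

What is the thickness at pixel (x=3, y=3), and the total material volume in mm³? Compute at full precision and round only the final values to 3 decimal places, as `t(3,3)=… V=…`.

span = t_max - t_min = 3.82 - 0.48 = 3.340
L(3,3) = 141, L_eff = 1 - 141/255 = 0.447059 (inverted)
t(3,3) = 3.82 - 3.340·0.447059 = 2.327
Σt over all 6·4 pixels = 193081/4250 ≈ 45.4308235
V = pitch²·Σt = 1.17²·193081/4250 = 62.190

t(3,3)=2.327 V=62.190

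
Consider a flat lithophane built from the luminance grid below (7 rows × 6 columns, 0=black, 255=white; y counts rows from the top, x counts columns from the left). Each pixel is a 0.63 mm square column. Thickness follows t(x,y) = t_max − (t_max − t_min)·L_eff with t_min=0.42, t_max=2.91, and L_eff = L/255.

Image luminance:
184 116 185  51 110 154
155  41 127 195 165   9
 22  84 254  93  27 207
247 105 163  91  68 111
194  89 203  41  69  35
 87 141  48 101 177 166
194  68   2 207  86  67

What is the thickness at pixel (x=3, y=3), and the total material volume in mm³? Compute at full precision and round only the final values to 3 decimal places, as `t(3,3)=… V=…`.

t(3,3)=2.021 V=29.367

span = t_max - t_min = 2.91 - 0.42 = 2.490
L(3,3) = 91, L_eff = 91/255 = 0.356863
t(3,3) = 2.91 - 2.490·0.356863 = 2.021
Σt over all 7·6 pixels = 628933/8500 ≈ 73.9921176
V = pitch²·Σt = 0.63²·628933/8500 = 29.367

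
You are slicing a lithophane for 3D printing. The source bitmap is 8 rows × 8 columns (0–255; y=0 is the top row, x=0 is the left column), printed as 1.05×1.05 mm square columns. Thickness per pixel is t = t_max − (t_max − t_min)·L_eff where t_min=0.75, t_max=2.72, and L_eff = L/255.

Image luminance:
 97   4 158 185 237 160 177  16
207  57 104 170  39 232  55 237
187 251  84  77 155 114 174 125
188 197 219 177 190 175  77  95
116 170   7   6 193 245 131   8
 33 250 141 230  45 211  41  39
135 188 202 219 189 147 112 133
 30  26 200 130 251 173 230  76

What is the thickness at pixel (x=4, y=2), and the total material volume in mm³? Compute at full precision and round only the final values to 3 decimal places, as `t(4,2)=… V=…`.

t(4,2)=1.523 V=115.889

span = t_max - t_min = 2.72 - 0.75 = 1.970
L(4,2) = 155, L_eff = 155/255 = 0.607843
t(4,2) = 2.72 - 1.970·0.607843 = 1.523
Σt over all 8·8 pixels = 2680421/25500 ≈ 105.1145490
V = pitch²·Σt = 1.05²·2680421/25500 = 115.889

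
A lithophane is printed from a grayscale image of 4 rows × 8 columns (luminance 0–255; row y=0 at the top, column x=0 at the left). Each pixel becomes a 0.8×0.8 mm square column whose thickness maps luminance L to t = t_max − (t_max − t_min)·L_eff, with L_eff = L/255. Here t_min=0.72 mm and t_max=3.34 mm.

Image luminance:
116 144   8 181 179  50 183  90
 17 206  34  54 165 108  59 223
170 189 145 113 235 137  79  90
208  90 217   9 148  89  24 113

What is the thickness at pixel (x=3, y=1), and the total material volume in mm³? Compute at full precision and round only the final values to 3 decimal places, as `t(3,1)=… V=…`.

span = t_max - t_min = 3.34 - 0.72 = 2.620
L(3,1) = 54, L_eff = 54/255 = 0.211765
t(3,1) = 3.34 - 2.620·0.211765 = 2.785
Σt over all 4·8 pixels = 285119/4250 ≈ 67.0868235
V = pitch²·Σt = 0.8²·285119/4250 = 42.936

t(3,1)=2.785 V=42.936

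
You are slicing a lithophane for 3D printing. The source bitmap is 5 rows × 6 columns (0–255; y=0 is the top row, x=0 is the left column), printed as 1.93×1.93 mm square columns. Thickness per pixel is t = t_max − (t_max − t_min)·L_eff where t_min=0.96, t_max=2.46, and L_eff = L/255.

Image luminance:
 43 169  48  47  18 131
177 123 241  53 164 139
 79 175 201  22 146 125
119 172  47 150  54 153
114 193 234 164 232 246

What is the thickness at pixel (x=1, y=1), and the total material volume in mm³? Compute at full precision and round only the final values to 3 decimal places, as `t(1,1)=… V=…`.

span = t_max - t_min = 2.46 - 0.96 = 1.500
L(1,1) = 123, L_eff = 123/255 = 0.482353
t(1,1) = 2.46 - 1.500·0.482353 = 1.736
Σt over all 5·6 pixels = 8567/170 ≈ 50.3941176
V = pitch²·Σt = 1.93²·8567/170 = 187.713

t(1,1)=1.736 V=187.713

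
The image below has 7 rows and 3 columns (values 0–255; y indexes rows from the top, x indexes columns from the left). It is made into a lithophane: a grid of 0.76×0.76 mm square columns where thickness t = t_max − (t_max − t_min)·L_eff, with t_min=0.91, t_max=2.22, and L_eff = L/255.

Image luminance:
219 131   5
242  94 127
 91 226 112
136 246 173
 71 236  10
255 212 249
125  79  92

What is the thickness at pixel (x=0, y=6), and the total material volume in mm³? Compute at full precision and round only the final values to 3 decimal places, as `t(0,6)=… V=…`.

t(0,6)=1.578 V=17.637

span = t_max - t_min = 2.22 - 0.91 = 1.310
L(0,6) = 125, L_eff = 125/255 = 0.490196
t(0,6) = 2.22 - 1.310·0.490196 = 1.578
Σt over all 7·3 pixels = 778649/25500 ≈ 30.5352549
V = pitch²·Σt = 0.76²·778649/25500 = 17.637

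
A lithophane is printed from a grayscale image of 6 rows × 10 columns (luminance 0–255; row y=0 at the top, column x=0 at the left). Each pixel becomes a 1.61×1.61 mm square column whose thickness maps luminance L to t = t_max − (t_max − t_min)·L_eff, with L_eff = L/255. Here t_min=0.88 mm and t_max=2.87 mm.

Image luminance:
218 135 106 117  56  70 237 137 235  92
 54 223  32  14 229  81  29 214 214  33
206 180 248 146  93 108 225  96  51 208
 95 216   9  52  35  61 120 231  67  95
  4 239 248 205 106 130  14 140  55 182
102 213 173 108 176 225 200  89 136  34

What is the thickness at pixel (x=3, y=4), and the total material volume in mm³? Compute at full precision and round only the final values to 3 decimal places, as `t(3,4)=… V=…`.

span = t_max - t_min = 2.87 - 0.88 = 1.990
L(3,4) = 205, L_eff = 205/255 = 0.803922
t(3,4) = 2.87 - 1.990·0.803922 = 1.270
Σt over all 6·10 pixels = 2829547/25500 ≈ 110.9626275
V = pitch²·Σt = 1.61²·2829547/25500 = 287.626

t(3,4)=1.270 V=287.626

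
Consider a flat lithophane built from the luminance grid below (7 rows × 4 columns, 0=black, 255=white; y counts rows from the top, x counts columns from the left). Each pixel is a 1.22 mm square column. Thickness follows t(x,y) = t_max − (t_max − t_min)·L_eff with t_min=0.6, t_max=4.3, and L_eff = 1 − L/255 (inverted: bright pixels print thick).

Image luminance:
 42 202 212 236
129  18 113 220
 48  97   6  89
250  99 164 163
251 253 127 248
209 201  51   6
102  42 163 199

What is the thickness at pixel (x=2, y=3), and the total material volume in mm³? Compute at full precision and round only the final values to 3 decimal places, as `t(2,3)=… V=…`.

span = t_max - t_min = 4.3 - 0.6 = 3.700
L(2,3) = 164, L_eff = 1 - 164/255 = 0.356863 (inverted)
t(2,3) = 4.3 - 3.700·0.356863 = 2.980
Σt over all 7·4 pixels = 18862/255 ≈ 73.9686275
V = pitch²·Σt = 1.22²·18862/255 = 110.095

t(2,3)=2.980 V=110.095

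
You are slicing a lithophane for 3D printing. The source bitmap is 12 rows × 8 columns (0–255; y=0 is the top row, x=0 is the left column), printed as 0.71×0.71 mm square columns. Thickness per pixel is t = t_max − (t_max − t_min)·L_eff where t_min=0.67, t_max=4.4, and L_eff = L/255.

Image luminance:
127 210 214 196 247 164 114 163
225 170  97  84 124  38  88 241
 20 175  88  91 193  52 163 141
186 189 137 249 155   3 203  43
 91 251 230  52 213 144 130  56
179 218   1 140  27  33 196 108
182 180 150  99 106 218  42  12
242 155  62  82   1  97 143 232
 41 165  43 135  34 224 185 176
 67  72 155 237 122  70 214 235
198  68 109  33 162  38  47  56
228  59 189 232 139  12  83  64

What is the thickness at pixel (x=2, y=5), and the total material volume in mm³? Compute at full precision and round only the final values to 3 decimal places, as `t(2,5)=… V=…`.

span = t_max - t_min = 4.4 - 0.67 = 3.730
L(2,5) = 1, L_eff = 1/255 = 0.003922
t(2,5) = 4.4 - 3.730·0.003922 = 4.385
Σt over all 12·8 pixels = 3044279/12750 ≈ 238.7669804
V = pitch²·Σt = 0.71²·3044279/12750 = 120.362

t(2,5)=4.385 V=120.362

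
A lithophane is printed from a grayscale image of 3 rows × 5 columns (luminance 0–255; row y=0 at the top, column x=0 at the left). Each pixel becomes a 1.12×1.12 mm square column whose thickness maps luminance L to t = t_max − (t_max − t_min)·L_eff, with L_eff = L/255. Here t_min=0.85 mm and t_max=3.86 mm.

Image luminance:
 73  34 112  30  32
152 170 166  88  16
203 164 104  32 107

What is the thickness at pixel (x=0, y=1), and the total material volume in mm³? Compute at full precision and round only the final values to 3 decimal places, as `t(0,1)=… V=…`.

span = t_max - t_min = 3.86 - 0.85 = 3.010
L(0,1) = 152, L_eff = 152/255 = 0.596078
t(0,1) = 3.86 - 3.010·0.596078 = 2.066
Σt over all 3·5 pixels = 1030067/25500 ≈ 40.3947843
V = pitch²·Σt = 1.12²·1030067/25500 = 50.671

t(0,1)=2.066 V=50.671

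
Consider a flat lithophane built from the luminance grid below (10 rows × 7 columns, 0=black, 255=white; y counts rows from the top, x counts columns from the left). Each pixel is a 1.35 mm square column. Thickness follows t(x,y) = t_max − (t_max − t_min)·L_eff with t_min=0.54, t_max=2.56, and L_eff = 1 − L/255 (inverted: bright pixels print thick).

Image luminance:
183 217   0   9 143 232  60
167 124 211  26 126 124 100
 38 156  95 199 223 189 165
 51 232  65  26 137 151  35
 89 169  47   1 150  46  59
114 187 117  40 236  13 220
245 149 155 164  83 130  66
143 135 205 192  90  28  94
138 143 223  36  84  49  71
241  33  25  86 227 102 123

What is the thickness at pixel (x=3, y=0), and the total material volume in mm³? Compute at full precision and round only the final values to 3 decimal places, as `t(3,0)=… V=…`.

t(3,0)=0.611 V=190.624

span = t_max - t_min = 2.56 - 0.54 = 2.020
L(3,0) = 9, L_eff = 1 - 9/255 = 0.964706 (inverted)
t(3,0) = 2.56 - 2.020·0.964706 = 0.611
Σt over all 10·7 pixels = 39223/375 ≈ 104.5946667
V = pitch²·Σt = 1.35²·39223/375 = 190.624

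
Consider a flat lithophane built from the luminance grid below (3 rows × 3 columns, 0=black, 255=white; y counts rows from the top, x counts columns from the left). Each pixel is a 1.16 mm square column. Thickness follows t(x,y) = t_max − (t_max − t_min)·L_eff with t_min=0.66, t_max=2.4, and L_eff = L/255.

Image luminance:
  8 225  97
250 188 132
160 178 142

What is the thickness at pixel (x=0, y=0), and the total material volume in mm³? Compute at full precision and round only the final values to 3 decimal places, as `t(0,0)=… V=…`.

t(0,0)=2.345 V=16.394

span = t_max - t_min = 2.4 - 0.66 = 1.740
L(0,0) = 8, L_eff = 8/255 = 0.031373
t(0,0) = 2.4 - 1.740·0.031373 = 2.345
Σt over all 3·3 pixels = 5178/425 ≈ 12.1835294
V = pitch²·Σt = 1.16²·5178/425 = 16.394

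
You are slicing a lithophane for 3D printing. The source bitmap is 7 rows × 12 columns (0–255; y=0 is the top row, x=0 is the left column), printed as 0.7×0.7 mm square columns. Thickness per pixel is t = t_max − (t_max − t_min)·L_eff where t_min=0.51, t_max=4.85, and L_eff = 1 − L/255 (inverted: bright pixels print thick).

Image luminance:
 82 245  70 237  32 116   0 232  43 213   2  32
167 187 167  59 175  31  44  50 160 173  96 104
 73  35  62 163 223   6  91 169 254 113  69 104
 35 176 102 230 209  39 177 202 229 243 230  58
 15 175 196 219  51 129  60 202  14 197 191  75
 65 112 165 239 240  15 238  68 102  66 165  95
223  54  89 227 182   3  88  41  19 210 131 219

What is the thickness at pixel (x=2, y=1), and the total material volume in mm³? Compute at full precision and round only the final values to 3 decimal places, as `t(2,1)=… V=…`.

span = t_max - t_min = 4.85 - 0.51 = 4.340
L(2,1) = 167, L_eff = 1 - 167/255 = 0.345098 (inverted)
t(2,1) = 4.85 - 4.340·0.345098 = 3.352
Σt over all 7·12 pixels = 2844023/12750 ≈ 223.0606275
V = pitch²·Σt = 0.7²·2844023/12750 = 109.300

t(2,1)=3.352 V=109.300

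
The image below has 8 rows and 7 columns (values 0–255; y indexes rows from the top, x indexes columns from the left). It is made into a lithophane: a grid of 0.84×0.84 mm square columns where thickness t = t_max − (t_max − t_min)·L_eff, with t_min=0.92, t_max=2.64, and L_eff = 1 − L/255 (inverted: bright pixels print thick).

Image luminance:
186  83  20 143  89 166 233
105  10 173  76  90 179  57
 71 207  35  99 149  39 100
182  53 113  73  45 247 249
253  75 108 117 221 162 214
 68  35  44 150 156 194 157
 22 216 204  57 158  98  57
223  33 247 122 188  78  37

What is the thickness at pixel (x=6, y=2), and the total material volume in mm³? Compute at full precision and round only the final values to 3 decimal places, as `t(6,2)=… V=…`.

t(6,2)=1.595 V=69.506

span = t_max - t_min = 2.64 - 0.92 = 1.720
L(6,2) = 100, L_eff = 1 - 100/255 = 0.607843 (inverted)
t(6,2) = 2.64 - 1.720·0.607843 = 1.595
Σt over all 8·7 pixels = 209326/2125 ≈ 98.5063529
V = pitch²·Σt = 0.84²·209326/2125 = 69.506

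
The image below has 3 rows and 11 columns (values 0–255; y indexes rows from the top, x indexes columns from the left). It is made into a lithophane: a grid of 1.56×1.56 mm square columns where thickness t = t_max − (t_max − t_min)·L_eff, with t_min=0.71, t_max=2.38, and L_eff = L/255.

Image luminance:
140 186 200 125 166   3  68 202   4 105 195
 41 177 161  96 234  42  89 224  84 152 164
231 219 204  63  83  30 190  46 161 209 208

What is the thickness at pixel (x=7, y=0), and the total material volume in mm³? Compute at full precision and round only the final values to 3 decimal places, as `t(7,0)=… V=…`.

span = t_max - t_min = 2.38 - 0.71 = 1.670
L(7,0) = 202, L_eff = 202/255 = 0.792157
t(7,0) = 2.38 - 1.670·0.792157 = 1.057
Σt over all 3·11 pixels = 312734/6375 ≈ 49.0563137
V = pitch²·Σt = 1.56²·312734/6375 = 119.383

t(7,0)=1.057 V=119.383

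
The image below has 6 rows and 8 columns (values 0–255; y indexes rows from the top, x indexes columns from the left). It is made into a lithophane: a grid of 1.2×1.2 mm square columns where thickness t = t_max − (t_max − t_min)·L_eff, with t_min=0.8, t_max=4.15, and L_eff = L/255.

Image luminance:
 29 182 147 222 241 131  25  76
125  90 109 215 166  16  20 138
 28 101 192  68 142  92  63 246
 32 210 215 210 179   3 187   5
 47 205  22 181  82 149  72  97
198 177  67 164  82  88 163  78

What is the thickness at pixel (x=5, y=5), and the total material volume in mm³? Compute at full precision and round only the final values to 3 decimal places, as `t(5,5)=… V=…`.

span = t_max - t_min = 4.15 - 0.8 = 3.350
L(5,5) = 88, L_eff = 88/255 = 0.345098
t(5,5) = 4.15 - 3.350·0.345098 = 2.994
Σt over all 6·8 pixels = 628861/5100 ≈ 123.3060784
V = pitch²·Σt = 1.2²·628861/5100 = 177.561

t(5,5)=2.994 V=177.561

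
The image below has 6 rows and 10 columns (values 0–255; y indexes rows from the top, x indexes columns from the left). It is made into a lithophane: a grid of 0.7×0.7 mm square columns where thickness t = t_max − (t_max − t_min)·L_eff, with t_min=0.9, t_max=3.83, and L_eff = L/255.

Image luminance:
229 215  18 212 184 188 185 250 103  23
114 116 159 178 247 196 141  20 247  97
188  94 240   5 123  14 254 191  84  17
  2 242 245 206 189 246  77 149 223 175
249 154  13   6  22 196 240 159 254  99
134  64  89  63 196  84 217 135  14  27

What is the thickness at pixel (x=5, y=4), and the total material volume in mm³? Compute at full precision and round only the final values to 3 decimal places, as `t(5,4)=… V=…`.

t(5,4)=1.578 V=64.740

span = t_max - t_min = 3.83 - 0.9 = 2.930
L(5,4) = 196, L_eff = 196/255 = 0.768627
t(5,4) = 3.83 - 2.930·0.768627 = 1.578
Σt over all 6·10 pixels = 3369107/25500 ≈ 132.1218431
V = pitch²·Σt = 0.7²·3369107/25500 = 64.740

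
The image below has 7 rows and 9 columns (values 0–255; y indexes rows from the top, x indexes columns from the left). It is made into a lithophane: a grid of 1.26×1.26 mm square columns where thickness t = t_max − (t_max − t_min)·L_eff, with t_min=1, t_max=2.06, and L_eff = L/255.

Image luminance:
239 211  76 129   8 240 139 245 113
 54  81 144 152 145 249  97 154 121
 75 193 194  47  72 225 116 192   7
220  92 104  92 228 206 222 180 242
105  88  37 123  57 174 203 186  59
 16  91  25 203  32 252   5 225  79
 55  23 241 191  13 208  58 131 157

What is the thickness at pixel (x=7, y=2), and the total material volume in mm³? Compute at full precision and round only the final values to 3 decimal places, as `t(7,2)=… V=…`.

span = t_max - t_min = 2.06 - 1 = 1.060
L(7,2) = 192, L_eff = 192/255 = 0.752941
t(7,2) = 2.06 - 1.060·0.752941 = 1.262
Σt over all 7·9 pixels = 606311/6375 ≈ 95.1076078
V = pitch²·Σt = 1.26²·606311/6375 = 150.993

t(7,2)=1.262 V=150.993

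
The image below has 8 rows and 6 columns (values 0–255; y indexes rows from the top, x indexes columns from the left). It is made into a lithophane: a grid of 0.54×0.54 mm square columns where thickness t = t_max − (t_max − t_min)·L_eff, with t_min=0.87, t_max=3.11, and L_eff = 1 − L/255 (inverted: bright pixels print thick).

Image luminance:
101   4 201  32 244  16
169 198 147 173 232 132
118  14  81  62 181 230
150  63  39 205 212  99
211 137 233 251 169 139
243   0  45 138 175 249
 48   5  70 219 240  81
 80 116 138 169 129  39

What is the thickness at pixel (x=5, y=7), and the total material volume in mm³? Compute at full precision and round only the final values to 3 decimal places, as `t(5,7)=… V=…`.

t(5,7)=1.213 V=28.640

span = t_max - t_min = 3.11 - 0.87 = 2.240
L(5,7) = 39, L_eff = 1 - 39/255 = 0.847059 (inverted)
t(5,7) = 3.11 - 2.240·0.847059 = 1.213
Σt over all 8·6 pixels = 626132/6375 ≈ 98.2167843
V = pitch²·Σt = 0.54²·626132/6375 = 28.640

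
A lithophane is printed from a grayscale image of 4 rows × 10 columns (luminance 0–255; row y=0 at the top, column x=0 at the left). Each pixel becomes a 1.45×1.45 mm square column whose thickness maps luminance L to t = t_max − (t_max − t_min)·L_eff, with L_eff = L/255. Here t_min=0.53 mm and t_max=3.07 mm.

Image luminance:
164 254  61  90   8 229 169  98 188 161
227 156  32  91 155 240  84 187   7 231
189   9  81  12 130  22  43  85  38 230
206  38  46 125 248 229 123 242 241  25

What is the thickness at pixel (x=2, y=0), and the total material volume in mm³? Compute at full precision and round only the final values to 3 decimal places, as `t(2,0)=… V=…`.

t(2,0)=2.462 V=149.411

span = t_max - t_min = 3.07 - 0.53 = 2.540
L(2,0) = 61, L_eff = 61/255 = 0.239216
t(2,0) = 3.07 - 2.540·0.239216 = 2.462
Σt over all 4·10 pixels = 453031/6375 ≈ 71.0636863
V = pitch²·Σt = 1.45²·453031/6375 = 149.411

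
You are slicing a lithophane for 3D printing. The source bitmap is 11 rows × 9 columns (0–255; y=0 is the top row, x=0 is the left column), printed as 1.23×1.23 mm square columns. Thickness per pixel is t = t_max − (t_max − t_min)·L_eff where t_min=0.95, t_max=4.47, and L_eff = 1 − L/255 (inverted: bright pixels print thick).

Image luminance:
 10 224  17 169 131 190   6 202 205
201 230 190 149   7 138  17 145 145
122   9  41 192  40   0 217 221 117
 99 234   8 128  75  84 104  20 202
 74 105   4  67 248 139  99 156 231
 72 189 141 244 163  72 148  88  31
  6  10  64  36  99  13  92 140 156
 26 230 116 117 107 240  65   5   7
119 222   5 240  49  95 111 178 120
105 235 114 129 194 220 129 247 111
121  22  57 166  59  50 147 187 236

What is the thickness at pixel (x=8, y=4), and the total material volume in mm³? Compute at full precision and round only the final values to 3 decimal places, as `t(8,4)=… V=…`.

t(8,4)=4.139 V=387.821

span = t_max - t_min = 4.47 - 0.95 = 3.520
L(8,4) = 231, L_eff = 1 - 231/255 = 0.094118 (inverted)
t(8,4) = 4.47 - 3.520·0.094118 = 4.139
Σt over all 11·9 pixels = 2178913/8500 ≈ 256.3427059
V = pitch²·Σt = 1.23²·2178913/8500 = 387.821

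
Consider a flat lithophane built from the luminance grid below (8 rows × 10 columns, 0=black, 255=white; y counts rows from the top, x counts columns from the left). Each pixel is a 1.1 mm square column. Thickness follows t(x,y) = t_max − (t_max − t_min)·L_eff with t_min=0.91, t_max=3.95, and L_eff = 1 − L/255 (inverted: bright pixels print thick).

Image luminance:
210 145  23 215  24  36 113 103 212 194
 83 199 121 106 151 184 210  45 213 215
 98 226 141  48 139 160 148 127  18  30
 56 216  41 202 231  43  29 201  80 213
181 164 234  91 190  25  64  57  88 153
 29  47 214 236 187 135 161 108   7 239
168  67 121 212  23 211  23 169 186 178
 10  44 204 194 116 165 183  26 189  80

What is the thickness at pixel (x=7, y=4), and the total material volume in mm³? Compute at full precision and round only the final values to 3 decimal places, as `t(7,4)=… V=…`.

t(7,4)=1.590 V=238.513

span = t_max - t_min = 3.95 - 0.91 = 3.040
L(7,4) = 57, L_eff = 1 - 57/255 = 0.776471 (inverted)
t(7,4) = 3.95 - 3.040·0.776471 = 1.590
Σt over all 8·10 pixels = 418876/2125 ≈ 197.1181176
V = pitch²·Σt = 1.1²·418876/2125 = 238.513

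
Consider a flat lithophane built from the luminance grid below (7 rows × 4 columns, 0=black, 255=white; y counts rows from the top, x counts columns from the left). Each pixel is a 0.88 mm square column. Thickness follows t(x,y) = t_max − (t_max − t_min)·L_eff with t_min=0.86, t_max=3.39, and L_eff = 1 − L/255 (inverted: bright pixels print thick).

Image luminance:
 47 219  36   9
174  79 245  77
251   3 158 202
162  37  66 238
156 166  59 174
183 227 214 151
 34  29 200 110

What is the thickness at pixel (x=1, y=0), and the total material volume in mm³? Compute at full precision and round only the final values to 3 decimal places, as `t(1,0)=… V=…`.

t(1,0)=3.033 V=47.122

span = t_max - t_min = 3.39 - 0.86 = 2.530
L(1,0) = 219, L_eff = 1 - 219/255 = 0.141176 (inverted)
t(1,0) = 3.39 - 2.530·0.141176 = 3.033
Σt over all 7·4 pixels = 45637/750 ≈ 60.8493333
V = pitch²·Σt = 0.88²·45637/750 = 47.122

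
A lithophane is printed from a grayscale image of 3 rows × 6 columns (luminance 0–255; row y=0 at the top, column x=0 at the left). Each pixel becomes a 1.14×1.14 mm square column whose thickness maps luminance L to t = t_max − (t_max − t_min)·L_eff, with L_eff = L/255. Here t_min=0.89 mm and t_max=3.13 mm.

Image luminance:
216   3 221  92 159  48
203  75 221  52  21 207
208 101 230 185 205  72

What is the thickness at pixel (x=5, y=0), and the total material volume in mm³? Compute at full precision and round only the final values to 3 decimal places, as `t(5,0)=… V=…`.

t(5,0)=2.708 V=44.462

span = t_max - t_min = 3.13 - 0.89 = 2.240
L(5,0) = 48, L_eff = 48/255 = 0.188235
t(5,0) = 3.13 - 2.240·0.188235 = 2.708
Σt over all 3·6 pixels = 436207/12750 ≈ 34.2123137
V = pitch²·Σt = 1.14²·436207/12750 = 44.462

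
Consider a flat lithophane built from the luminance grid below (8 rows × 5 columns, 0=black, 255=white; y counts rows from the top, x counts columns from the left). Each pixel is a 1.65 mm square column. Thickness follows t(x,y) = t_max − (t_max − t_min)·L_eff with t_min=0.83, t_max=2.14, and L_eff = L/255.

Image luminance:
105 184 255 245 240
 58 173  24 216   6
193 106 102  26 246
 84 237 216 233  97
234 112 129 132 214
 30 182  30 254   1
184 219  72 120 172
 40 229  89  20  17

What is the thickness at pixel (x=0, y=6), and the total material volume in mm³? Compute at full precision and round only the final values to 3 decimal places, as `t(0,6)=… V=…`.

span = t_max - t_min = 2.14 - 0.83 = 1.310
L(0,6) = 184, L_eff = 184/255 = 0.721569
t(0,6) = 2.14 - 1.310·0.721569 = 1.195
Σt over all 8·5 pixels = 243149/4250 ≈ 57.2115294
V = pitch²·Σt = 1.65²·243149/4250 = 155.758

t(0,6)=1.195 V=155.758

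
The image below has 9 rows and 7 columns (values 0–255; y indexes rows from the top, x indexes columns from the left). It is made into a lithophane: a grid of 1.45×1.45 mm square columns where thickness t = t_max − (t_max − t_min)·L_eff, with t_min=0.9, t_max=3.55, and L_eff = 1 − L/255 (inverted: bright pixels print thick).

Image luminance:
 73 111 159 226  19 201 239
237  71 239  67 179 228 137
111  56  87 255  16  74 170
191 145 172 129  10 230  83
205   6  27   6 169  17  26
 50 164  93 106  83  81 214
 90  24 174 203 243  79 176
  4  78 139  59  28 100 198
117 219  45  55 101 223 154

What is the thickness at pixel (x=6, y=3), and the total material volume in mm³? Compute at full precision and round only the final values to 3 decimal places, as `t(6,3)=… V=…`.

span = t_max - t_min = 3.55 - 0.9 = 2.650
L(6,3) = 83, L_eff = 1 - 83/255 = 0.674510 (inverted)
t(6,3) = 3.55 - 2.650·0.674510 = 1.763
Σt over all 9·7 pixels = 231911/1700 ≈ 136.4182353
V = pitch²·Σt = 1.45²·231911/1700 = 286.819

t(6,3)=1.763 V=286.819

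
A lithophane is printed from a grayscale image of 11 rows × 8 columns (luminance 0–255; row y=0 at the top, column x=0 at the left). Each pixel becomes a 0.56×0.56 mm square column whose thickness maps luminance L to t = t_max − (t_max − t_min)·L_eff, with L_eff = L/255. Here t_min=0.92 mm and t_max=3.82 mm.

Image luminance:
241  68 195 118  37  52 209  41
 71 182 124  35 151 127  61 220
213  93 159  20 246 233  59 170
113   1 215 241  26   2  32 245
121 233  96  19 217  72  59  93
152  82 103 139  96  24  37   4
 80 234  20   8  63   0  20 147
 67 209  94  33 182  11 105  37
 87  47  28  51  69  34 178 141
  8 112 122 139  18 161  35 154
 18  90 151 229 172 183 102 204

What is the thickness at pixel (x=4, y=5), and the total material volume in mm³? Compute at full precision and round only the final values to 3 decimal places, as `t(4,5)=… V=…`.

t(4,5)=2.728 V=71.931

span = t_max - t_min = 3.82 - 0.92 = 2.900
L(4,5) = 96, L_eff = 96/255 = 0.376471
t(4,5) = 3.82 - 2.900·0.376471 = 2.728
Σt over all 11·8 pixels = 97483/425 ≈ 229.3717647
V = pitch²·Σt = 0.56²·97483/425 = 71.931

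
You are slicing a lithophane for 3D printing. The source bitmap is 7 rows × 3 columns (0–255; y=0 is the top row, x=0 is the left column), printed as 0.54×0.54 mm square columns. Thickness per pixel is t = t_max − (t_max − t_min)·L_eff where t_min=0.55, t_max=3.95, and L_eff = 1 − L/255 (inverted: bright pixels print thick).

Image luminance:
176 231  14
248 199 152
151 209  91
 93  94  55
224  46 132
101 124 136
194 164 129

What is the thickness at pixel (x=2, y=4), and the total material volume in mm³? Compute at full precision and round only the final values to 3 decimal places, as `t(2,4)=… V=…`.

span = t_max - t_min = 3.95 - 0.55 = 3.400
L(2,4) = 132, L_eff = 1 - 132/255 = 0.482353 (inverted)
t(2,4) = 3.95 - 3.400·0.482353 = 2.310
Σt over all 7·3 pixels = 15317/300 ≈ 51.0566667
V = pitch²·Σt = 0.54²·15317/300 = 14.888

t(2,4)=2.310 V=14.888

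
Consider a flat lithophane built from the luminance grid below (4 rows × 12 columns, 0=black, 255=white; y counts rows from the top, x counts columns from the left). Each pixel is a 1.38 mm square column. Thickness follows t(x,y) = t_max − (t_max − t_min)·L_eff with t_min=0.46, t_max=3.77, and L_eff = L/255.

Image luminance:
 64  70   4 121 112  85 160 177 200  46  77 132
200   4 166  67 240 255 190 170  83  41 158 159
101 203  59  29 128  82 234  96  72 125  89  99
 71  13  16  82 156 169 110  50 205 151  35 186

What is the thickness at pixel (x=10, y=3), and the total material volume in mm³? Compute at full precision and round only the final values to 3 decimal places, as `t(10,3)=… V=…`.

t(10,3)=3.316 V=207.623

span = t_max - t_min = 3.77 - 0.46 = 3.310
L(10,3) = 35, L_eff = 35/255 = 0.137255
t(10,3) = 3.77 - 3.310·0.137255 = 3.316
Σt over all 4·12 pixels = 81767/750 ≈ 109.0226667
V = pitch²·Σt = 1.38²·81767/750 = 207.623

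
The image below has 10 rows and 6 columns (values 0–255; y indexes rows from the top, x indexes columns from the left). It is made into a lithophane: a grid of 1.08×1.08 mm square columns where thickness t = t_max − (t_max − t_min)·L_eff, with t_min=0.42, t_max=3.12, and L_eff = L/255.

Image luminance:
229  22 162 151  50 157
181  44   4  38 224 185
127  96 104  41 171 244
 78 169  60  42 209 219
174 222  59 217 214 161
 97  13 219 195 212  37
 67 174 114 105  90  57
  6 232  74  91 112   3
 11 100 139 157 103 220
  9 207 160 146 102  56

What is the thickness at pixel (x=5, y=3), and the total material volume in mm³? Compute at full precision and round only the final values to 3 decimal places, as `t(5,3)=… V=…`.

t(5,3)=0.801 V=127.429

span = t_max - t_min = 3.12 - 0.42 = 2.700
L(5,3) = 219, L_eff = 219/255 = 0.858824
t(5,3) = 3.12 - 2.700·0.858824 = 0.801
Σt over all 10·6 pixels = 46431/425 ≈ 109.2494118
V = pitch²·Σt = 1.08²·46431/425 = 127.429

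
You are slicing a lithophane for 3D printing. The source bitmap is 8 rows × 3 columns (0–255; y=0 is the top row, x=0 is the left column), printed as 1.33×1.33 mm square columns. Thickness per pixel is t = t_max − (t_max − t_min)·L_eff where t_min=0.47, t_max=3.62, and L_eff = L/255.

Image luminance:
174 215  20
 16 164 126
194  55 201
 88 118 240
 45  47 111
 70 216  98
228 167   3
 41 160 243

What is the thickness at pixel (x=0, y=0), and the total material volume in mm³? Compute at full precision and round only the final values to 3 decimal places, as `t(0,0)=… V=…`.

span = t_max - t_min = 3.62 - 0.47 = 3.150
L(0,0) = 174, L_eff = 174/255 = 0.682353
t(0,0) = 3.62 - 3.150·0.682353 = 1.471
Σt over all 8·3 pixels = 20964/425 ≈ 49.3270588
V = pitch²·Σt = 1.33²·20964/425 = 87.255

t(0,0)=1.471 V=87.255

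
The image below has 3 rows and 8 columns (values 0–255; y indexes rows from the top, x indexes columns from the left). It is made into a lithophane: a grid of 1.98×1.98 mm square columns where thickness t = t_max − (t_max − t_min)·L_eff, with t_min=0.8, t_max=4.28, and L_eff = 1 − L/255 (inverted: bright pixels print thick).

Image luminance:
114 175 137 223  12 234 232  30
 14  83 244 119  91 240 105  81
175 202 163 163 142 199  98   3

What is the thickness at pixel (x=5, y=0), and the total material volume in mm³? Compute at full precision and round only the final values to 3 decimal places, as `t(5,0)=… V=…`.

span = t_max - t_min = 4.28 - 0.8 = 3.480
L(5,0) = 234, L_eff = 1 - 234/255 = 0.082353 (inverted)
t(5,0) = 4.28 - 3.480·0.082353 = 3.993
Σt over all 3·8 pixels = 135891/2125 ≈ 63.9487059
V = pitch²·Σt = 1.98²·135891/2125 = 250.705

t(5,0)=3.993 V=250.705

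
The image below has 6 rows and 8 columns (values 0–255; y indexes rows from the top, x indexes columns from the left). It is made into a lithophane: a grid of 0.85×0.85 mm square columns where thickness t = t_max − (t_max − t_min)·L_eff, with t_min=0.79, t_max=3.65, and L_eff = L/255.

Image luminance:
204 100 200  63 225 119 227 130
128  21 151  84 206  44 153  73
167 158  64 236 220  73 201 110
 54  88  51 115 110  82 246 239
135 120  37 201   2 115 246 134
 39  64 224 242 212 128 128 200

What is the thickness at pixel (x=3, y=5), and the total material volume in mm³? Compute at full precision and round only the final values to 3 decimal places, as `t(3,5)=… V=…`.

t(3,5)=0.936 V=73.351

span = t_max - t_min = 3.65 - 0.79 = 2.860
L(3,5) = 242, L_eff = 242/255 = 0.949020
t(3,5) = 3.65 - 2.860·0.949020 = 0.936
Σt over all 6·8 pixels = 1294433/12750 ≈ 101.5241569
V = pitch²·Σt = 0.85²·1294433/12750 = 73.351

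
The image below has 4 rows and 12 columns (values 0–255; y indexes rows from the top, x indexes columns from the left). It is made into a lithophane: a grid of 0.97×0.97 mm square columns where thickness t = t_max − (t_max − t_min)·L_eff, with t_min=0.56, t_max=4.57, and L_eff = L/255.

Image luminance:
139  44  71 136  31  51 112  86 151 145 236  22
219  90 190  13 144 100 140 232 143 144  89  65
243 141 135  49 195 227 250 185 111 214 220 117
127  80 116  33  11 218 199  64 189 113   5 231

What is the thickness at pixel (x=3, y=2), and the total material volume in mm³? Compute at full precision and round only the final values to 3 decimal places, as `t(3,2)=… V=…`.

t(3,2)=3.799 V=113.683

span = t_max - t_min = 4.57 - 0.56 = 4.010
L(3,2) = 49, L_eff = 49/255 = 0.192157
t(3,2) = 4.57 - 4.010·0.192157 = 3.799
Σt over all 4·12 pixels = 1540507/12750 ≈ 120.8240784
V = pitch²·Σt = 0.97²·1540507/12750 = 113.683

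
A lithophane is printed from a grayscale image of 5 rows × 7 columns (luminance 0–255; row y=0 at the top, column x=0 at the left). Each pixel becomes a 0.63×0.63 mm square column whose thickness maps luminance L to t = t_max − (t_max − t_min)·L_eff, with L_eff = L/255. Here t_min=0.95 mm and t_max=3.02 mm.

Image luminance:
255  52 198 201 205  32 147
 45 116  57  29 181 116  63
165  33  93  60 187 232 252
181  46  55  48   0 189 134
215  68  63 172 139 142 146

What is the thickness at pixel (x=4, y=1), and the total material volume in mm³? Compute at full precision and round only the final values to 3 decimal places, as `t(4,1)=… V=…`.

t(4,1)=1.551 V=28.043

span = t_max - t_min = 3.02 - 0.95 = 2.070
L(4,1) = 181, L_eff = 181/255 = 0.709804
t(4,1) = 3.02 - 2.070·0.709804 = 1.551
Σt over all 5·7 pixels = 600577/8500 ≈ 70.6561176
V = pitch²·Σt = 0.63²·600577/8500 = 28.043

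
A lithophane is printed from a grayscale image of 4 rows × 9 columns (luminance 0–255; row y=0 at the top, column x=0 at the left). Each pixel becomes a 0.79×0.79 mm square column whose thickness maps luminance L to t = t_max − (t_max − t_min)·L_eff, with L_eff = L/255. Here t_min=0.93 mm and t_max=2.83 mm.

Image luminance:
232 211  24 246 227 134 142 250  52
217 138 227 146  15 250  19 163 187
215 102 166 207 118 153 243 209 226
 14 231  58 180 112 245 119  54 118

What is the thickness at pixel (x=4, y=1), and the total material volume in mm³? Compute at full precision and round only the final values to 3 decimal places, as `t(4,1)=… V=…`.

t(4,1)=2.718 V=37.310

span = t_max - t_min = 2.83 - 0.93 = 1.900
L(4,1) = 15, L_eff = 15/255 = 0.058824
t(4,1) = 2.83 - 1.900·0.058824 = 2.718
Σt over all 4·9 pixels = 76222/1275 ≈ 59.7819608
V = pitch²·Σt = 0.79²·76222/1275 = 37.310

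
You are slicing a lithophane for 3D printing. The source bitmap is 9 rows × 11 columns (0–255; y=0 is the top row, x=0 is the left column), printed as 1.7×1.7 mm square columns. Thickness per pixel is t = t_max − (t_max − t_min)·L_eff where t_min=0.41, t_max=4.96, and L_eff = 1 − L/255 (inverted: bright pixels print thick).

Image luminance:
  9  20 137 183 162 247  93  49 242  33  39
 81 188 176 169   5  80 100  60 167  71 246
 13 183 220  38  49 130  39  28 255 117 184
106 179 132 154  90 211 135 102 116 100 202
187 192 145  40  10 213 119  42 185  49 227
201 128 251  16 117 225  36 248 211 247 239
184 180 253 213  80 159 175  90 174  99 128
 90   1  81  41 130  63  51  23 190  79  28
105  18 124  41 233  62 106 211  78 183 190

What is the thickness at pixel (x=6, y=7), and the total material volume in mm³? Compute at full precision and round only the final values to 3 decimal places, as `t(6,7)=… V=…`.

span = t_max - t_min = 4.96 - 0.41 = 4.550
L(6,7) = 51, L_eff = 1 - 51/255 = 0.800000 (inverted)
t(6,7) = 4.96 - 4.550·0.800000 = 1.320
Σt over all 9·11 pixels = 44911/170 ≈ 264.1823529
V = pitch²·Σt = 1.7²·44911/170 = 763.487

t(6,7)=1.320 V=763.487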